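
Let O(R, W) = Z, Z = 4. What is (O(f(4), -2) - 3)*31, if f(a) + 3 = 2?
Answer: 31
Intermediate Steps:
f(a) = -1 (f(a) = -3 + 2 = -1)
O(R, W) = 4
(O(f(4), -2) - 3)*31 = (4 - 3)*31 = 1*31 = 31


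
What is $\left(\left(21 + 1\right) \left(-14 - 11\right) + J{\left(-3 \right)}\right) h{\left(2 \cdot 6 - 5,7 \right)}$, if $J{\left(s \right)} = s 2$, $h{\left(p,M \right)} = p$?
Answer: $-3892$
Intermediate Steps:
$J{\left(s \right)} = 2 s$
$\left(\left(21 + 1\right) \left(-14 - 11\right) + J{\left(-3 \right)}\right) h{\left(2 \cdot 6 - 5,7 \right)} = \left(\left(21 + 1\right) \left(-14 - 11\right) + 2 \left(-3\right)\right) \left(2 \cdot 6 - 5\right) = \left(22 \left(-25\right) - 6\right) \left(12 - 5\right) = \left(-550 - 6\right) 7 = \left(-556\right) 7 = -3892$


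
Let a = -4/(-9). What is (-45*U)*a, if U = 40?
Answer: -800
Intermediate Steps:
a = 4/9 (a = -4*(-1/9) = 4/9 ≈ 0.44444)
(-45*U)*a = -45*40*(4/9) = -1800*4/9 = -800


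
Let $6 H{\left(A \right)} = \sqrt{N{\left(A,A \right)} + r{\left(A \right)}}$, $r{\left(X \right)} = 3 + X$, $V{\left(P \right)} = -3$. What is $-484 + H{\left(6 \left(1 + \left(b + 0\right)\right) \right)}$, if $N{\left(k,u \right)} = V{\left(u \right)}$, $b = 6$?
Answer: $-484 + \frac{\sqrt{42}}{6} \approx -482.92$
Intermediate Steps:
$N{\left(k,u \right)} = -3$
$H{\left(A \right)} = \frac{\sqrt{A}}{6}$ ($H{\left(A \right)} = \frac{\sqrt{-3 + \left(3 + A\right)}}{6} = \frac{\sqrt{A}}{6}$)
$-484 + H{\left(6 \left(1 + \left(b + 0\right)\right) \right)} = -484 + \frac{\sqrt{6 \left(1 + \left(6 + 0\right)\right)}}{6} = -484 + \frac{\sqrt{6 \left(1 + 6\right)}}{6} = -484 + \frac{\sqrt{6 \cdot 7}}{6} = -484 + \frac{\sqrt{42}}{6}$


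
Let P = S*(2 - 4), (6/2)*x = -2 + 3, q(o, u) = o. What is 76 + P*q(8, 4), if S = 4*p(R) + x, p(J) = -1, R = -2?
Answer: 404/3 ≈ 134.67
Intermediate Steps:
x = 1/3 (x = (-2 + 3)/3 = (1/3)*1 = 1/3 ≈ 0.33333)
S = -11/3 (S = 4*(-1) + 1/3 = -4 + 1/3 = -11/3 ≈ -3.6667)
P = 22/3 (P = -11*(2 - 4)/3 = -11/3*(-2) = 22/3 ≈ 7.3333)
76 + P*q(8, 4) = 76 + (22/3)*8 = 76 + 176/3 = 404/3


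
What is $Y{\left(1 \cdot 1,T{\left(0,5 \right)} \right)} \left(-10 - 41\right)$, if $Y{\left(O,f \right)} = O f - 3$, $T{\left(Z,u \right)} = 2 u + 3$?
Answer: $-510$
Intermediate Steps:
$T{\left(Z,u \right)} = 3 + 2 u$
$Y{\left(O,f \right)} = -3 + O f$
$Y{\left(1 \cdot 1,T{\left(0,5 \right)} \right)} \left(-10 - 41\right) = \left(-3 + 1 \cdot 1 \left(3 + 2 \cdot 5\right)\right) \left(-10 - 41\right) = \left(-3 + 1 \left(3 + 10\right)\right) \left(-51\right) = \left(-3 + 1 \cdot 13\right) \left(-51\right) = \left(-3 + 13\right) \left(-51\right) = 10 \left(-51\right) = -510$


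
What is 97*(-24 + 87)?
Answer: 6111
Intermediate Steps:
97*(-24 + 87) = 97*63 = 6111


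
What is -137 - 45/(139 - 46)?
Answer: -4262/31 ≈ -137.48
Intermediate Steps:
-137 - 45/(139 - 46) = -137 - 45/93 = -137 + (1/93)*(-45) = -137 - 15/31 = -4262/31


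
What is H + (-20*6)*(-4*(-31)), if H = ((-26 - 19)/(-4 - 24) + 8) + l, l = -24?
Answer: -417043/28 ≈ -14894.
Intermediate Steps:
H = -403/28 (H = ((-26 - 19)/(-4 - 24) + 8) - 24 = (-45/(-28) + 8) - 24 = (-45*(-1/28) + 8) - 24 = (45/28 + 8) - 24 = 269/28 - 24 = -403/28 ≈ -14.393)
H + (-20*6)*(-4*(-31)) = -403/28 + (-20*6)*(-4*(-31)) = -403/28 - 5*24*124 = -403/28 - 120*124 = -403/28 - 14880 = -417043/28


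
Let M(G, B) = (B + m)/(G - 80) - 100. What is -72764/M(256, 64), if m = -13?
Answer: 12806464/17549 ≈ 729.75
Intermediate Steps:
M(G, B) = -100 + (-13 + B)/(-80 + G) (M(G, B) = (B - 13)/(G - 80) - 100 = (-13 + B)/(-80 + G) - 100 = -100 + (-13 + B)/(-80 + G))
-72764/M(256, 64) = -72764*(-80 + 256)/(7987 + 64 - 100*256) = -72764*176/(7987 + 64 - 25600) = -72764/((1/176)*(-17549)) = -72764/(-17549/176) = -72764*(-176/17549) = 12806464/17549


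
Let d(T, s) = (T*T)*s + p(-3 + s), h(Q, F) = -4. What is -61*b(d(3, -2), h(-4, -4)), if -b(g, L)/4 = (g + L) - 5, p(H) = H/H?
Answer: -6344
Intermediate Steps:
p(H) = 1
d(T, s) = 1 + s*T² (d(T, s) = (T*T)*s + 1 = T²*s + 1 = s*T² + 1 = 1 + s*T²)
b(g, L) = 20 - 4*L - 4*g (b(g, L) = -4*((g + L) - 5) = -4*((L + g) - 5) = -4*(-5 + L + g) = 20 - 4*L - 4*g)
-61*b(d(3, -2), h(-4, -4)) = -61*(20 - 4*(-4) - 4*(1 - 2*3²)) = -61*(20 + 16 - 4*(1 - 2*9)) = -61*(20 + 16 - 4*(1 - 18)) = -61*(20 + 16 - 4*(-17)) = -61*(20 + 16 + 68) = -61*104 = -6344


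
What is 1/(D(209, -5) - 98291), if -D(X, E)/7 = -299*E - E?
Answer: -1/108791 ≈ -9.1919e-6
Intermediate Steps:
D(X, E) = 2100*E (D(X, E) = -7*(-299*E - E) = -(-2100)*E = 2100*E)
1/(D(209, -5) - 98291) = 1/(2100*(-5) - 98291) = 1/(-10500 - 98291) = 1/(-108791) = -1/108791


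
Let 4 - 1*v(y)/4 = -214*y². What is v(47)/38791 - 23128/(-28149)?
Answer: 54124665328/1091927859 ≈ 49.568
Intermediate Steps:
v(y) = 16 + 856*y² (v(y) = 16 - (-856)*y² = 16 + 856*y²)
v(47)/38791 - 23128/(-28149) = (16 + 856*47²)/38791 - 23128/(-28149) = (16 + 856*2209)*(1/38791) - 23128*(-1/28149) = (16 + 1890904)*(1/38791) + 23128/28149 = 1890920*(1/38791) + 23128/28149 = 1890920/38791 + 23128/28149 = 54124665328/1091927859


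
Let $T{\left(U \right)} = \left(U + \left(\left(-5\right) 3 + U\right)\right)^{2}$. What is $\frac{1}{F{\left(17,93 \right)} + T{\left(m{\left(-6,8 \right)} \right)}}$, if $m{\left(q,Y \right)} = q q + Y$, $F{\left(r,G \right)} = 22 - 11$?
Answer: $\frac{1}{5340} \approx 0.00018727$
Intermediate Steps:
$F{\left(r,G \right)} = 11$ ($F{\left(r,G \right)} = 22 - 11 = 11$)
$m{\left(q,Y \right)} = Y + q^{2}$ ($m{\left(q,Y \right)} = q^{2} + Y = Y + q^{2}$)
$T{\left(U \right)} = \left(-15 + 2 U\right)^{2}$ ($T{\left(U \right)} = \left(U + \left(-15 + U\right)\right)^{2} = \left(-15 + 2 U\right)^{2}$)
$\frac{1}{F{\left(17,93 \right)} + T{\left(m{\left(-6,8 \right)} \right)}} = \frac{1}{11 + \left(-15 + 2 \left(8 + \left(-6\right)^{2}\right)\right)^{2}} = \frac{1}{11 + \left(-15 + 2 \left(8 + 36\right)\right)^{2}} = \frac{1}{11 + \left(-15 + 2 \cdot 44\right)^{2}} = \frac{1}{11 + \left(-15 + 88\right)^{2}} = \frac{1}{11 + 73^{2}} = \frac{1}{11 + 5329} = \frac{1}{5340}$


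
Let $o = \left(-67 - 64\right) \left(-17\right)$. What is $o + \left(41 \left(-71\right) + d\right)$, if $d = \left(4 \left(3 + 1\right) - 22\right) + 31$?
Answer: $-659$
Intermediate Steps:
$o = 2227$ ($o = \left(-131\right) \left(-17\right) = 2227$)
$d = 25$ ($d = \left(4 \cdot 4 - 22\right) + 31 = \left(16 - 22\right) + 31 = -6 + 31 = 25$)
$o + \left(41 \left(-71\right) + d\right) = 2227 + \left(41 \left(-71\right) + 25\right) = 2227 + \left(-2911 + 25\right) = 2227 - 2886 = -659$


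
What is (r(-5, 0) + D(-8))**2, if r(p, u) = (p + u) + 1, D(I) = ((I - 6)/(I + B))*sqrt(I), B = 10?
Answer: -376 + 112*I*sqrt(2) ≈ -376.0 + 158.39*I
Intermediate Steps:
D(I) = sqrt(I)*(-6 + I)/(10 + I) (D(I) = ((I - 6)/(I + 10))*sqrt(I) = ((-6 + I)/(10 + I))*sqrt(I) = sqrt(I)*(-6 + I)/(10 + I))
r(p, u) = 1 + p + u
(r(-5, 0) + D(-8))**2 = ((1 - 5 + 0) + sqrt(-8)*(-6 - 8)/(10 - 8))**2 = (-4 + (2*I*sqrt(2))*(-14)/2)**2 = (-4 + (2*I*sqrt(2))*(1/2)*(-14))**2 = (-4 - 14*I*sqrt(2))**2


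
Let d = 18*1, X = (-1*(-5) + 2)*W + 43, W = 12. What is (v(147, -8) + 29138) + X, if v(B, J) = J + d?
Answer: 29275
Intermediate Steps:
X = 127 (X = (-1*(-5) + 2)*12 + 43 = (5 + 2)*12 + 43 = 7*12 + 43 = 84 + 43 = 127)
d = 18
v(B, J) = 18 + J (v(B, J) = J + 18 = 18 + J)
(v(147, -8) + 29138) + X = ((18 - 8) + 29138) + 127 = (10 + 29138) + 127 = 29148 + 127 = 29275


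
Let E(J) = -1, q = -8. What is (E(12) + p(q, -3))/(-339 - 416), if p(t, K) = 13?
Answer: -12/755 ≈ -0.015894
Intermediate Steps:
(E(12) + p(q, -3))/(-339 - 416) = (-1 + 13)/(-339 - 416) = 12/(-755) = 12*(-1/755) = -12/755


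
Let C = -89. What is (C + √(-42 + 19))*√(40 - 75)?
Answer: I*√35*(-89 + I*√23) ≈ -28.373 - 526.53*I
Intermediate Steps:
(C + √(-42 + 19))*√(40 - 75) = (-89 + √(-42 + 19))*√(40 - 75) = (-89 + √(-23))*√(-35) = (-89 + I*√23)*(I*√35) = I*√35*(-89 + I*√23)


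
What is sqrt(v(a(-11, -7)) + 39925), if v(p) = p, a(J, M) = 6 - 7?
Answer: 6*sqrt(1109) ≈ 199.81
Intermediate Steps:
a(J, M) = -1
sqrt(v(a(-11, -7)) + 39925) = sqrt(-1 + 39925) = sqrt(39924) = 6*sqrt(1109)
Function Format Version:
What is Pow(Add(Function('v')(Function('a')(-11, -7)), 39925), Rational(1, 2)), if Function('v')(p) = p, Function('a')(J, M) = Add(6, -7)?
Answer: Mul(6, Pow(1109, Rational(1, 2))) ≈ 199.81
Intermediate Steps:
Function('a')(J, M) = -1
Pow(Add(Function('v')(Function('a')(-11, -7)), 39925), Rational(1, 2)) = Pow(Add(-1, 39925), Rational(1, 2)) = Pow(39924, Rational(1, 2)) = Mul(6, Pow(1109, Rational(1, 2)))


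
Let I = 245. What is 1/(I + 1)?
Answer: 1/246 ≈ 0.0040650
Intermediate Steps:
1/(I + 1) = 1/(245 + 1) = 1/246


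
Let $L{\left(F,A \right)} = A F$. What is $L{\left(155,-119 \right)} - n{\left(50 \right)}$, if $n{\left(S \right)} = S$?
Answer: $-18495$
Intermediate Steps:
$L{\left(155,-119 \right)} - n{\left(50 \right)} = \left(-119\right) 155 - 50 = -18445 - 50 = -18495$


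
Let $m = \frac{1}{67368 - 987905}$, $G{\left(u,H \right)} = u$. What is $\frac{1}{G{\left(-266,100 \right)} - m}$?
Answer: $- \frac{920537}{244862841} \approx -0.0037594$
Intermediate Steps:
$m = - \frac{1}{920537}$ ($m = \frac{1}{-920537} = - \frac{1}{920537} \approx -1.0863 \cdot 10^{-6}$)
$\frac{1}{G{\left(-266,100 \right)} - m} = \frac{1}{-266 - - \frac{1}{920537}} = \frac{1}{-266 + \frac{1}{920537}} = \frac{1}{- \frac{244862841}{920537}} = - \frac{920537}{244862841}$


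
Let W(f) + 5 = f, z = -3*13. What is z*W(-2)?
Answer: 273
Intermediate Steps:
z = -39
W(f) = -5 + f
z*W(-2) = -39*(-5 - 2) = -39*(-7) = 273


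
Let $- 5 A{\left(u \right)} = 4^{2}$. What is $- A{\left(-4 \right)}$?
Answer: $\frac{16}{5} \approx 3.2$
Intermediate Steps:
$A{\left(u \right)} = - \frac{16}{5}$ ($A{\left(u \right)} = - \frac{4^{2}}{5} = \left(- \frac{1}{5}\right) 16 = - \frac{16}{5}$)
$- A{\left(-4 \right)} = \left(-1\right) \left(- \frac{16}{5}\right) = \frac{16}{5}$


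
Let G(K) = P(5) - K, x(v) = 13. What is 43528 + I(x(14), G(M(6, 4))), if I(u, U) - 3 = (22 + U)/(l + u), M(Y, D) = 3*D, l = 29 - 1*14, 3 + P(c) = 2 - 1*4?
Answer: 1218873/28 ≈ 43531.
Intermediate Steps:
P(c) = -5 (P(c) = -3 + (2 - 1*4) = -3 + (2 - 4) = -3 - 2 = -5)
l = 15 (l = 29 - 14 = 15)
G(K) = -5 - K
I(u, U) = 3 + (22 + U)/(15 + u)
43528 + I(x(14), G(M(6, 4))) = 43528 + (67 + (-5 - 3*4) + 3*13)/(15 + 13) = 43528 + (67 + (-5 - 1*12) + 39)/28 = 43528 + (67 + (-5 - 12) + 39)/28 = 43528 + (67 - 17 + 39)/28 = 43528 + (1/28)*89 = 43528 + 89/28 = 1218873/28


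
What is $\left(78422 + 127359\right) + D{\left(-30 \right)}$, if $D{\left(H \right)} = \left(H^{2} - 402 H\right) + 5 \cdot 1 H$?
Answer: $218591$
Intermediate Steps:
$D{\left(H \right)} = H^{2} - 397 H$ ($D{\left(H \right)} = \left(H^{2} - 402 H\right) + 5 H = H^{2} - 397 H$)
$\left(78422 + 127359\right) + D{\left(-30 \right)} = \left(78422 + 127359\right) - 30 \left(-397 - 30\right) = 205781 - -12810 = 205781 + 12810 = 218591$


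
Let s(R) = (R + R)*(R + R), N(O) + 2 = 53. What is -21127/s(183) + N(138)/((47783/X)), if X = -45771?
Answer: -313705815317/6400819548 ≈ -49.010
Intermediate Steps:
N(O) = 51 (N(O) = -2 + 53 = 51)
s(R) = 4*R**2 (s(R) = (2*R)*(2*R) = 4*R**2)
-21127/s(183) + N(138)/((47783/X)) = -21127/(4*183**2) + 51/((47783/(-45771))) = -21127/(4*33489) + 51/((47783*(-1/45771))) = -21127/133956 + 51/(-47783/45771) = -21127*1/133956 + 51*(-45771/47783) = -21127/133956 - 2334321/47783 = -313705815317/6400819548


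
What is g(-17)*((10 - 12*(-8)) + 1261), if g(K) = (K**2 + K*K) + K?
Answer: 766887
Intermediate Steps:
g(K) = K + 2*K**2 (g(K) = (K**2 + K**2) + K = 2*K**2 + K = K + 2*K**2)
g(-17)*((10 - 12*(-8)) + 1261) = (-17*(1 + 2*(-17)))*((10 - 12*(-8)) + 1261) = (-17*(1 - 34))*((10 + 96) + 1261) = (-17*(-33))*(106 + 1261) = 561*1367 = 766887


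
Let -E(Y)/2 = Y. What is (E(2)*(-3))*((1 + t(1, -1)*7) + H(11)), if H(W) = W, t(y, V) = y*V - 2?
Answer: -108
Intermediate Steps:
t(y, V) = -2 + V*y (t(y, V) = V*y - 2 = -2 + V*y)
E(Y) = -2*Y
(E(2)*(-3))*((1 + t(1, -1)*7) + H(11)) = (-2*2*(-3))*((1 + (-2 - 1*1)*7) + 11) = (-4*(-3))*((1 + (-2 - 1)*7) + 11) = 12*((1 - 3*7) + 11) = 12*((1 - 21) + 11) = 12*(-20 + 11) = 12*(-9) = -108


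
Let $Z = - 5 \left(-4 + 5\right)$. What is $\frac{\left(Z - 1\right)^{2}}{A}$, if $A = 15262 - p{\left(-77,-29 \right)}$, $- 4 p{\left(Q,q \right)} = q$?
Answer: $\frac{144}{61019} \approx 0.0023599$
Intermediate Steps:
$p{\left(Q,q \right)} = - \frac{q}{4}$
$Z = -5$ ($Z = \left(-5\right) 1 = -5$)
$A = \frac{61019}{4}$ ($A = 15262 - \left(- \frac{1}{4}\right) \left(-29\right) = 15262 - \frac{29}{4} = \frac{61019}{4} \approx 15255.0$)
$\frac{\left(Z - 1\right)^{2}}{A} = \frac{\left(-5 - 1\right)^{2}}{\frac{61019}{4}} = \left(-6\right)^{2} \cdot \frac{4}{61019} = 36 \cdot \frac{4}{61019} = \frac{144}{61019}$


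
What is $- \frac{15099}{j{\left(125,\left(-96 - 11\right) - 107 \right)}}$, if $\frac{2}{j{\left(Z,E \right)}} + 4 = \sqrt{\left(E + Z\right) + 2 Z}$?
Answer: $30198 - \frac{15099 \sqrt{161}}{2} \approx -65594.0$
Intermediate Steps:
$j{\left(Z,E \right)} = \frac{2}{-4 + \sqrt{E + 3 Z}}$ ($j{\left(Z,E \right)} = \frac{2}{-4 + \sqrt{\left(E + Z\right) + 2 Z}} = \frac{2}{-4 + \sqrt{E + 3 Z}}$)
$- \frac{15099}{j{\left(125,\left(-96 - 11\right) - 107 \right)}} = - \frac{15099}{2 \frac{1}{-4 + \sqrt{\left(\left(-96 - 11\right) - 107\right) + 3 \cdot 125}}} = - \frac{15099}{2 \frac{1}{-4 + \sqrt{\left(-107 - 107\right) + 375}}} = - \frac{15099}{2 \frac{1}{-4 + \sqrt{-214 + 375}}} = - \frac{15099}{2 \frac{1}{-4 + \sqrt{161}}} = - 15099 \left(-2 + \frac{\sqrt{161}}{2}\right) = 30198 - \frac{15099 \sqrt{161}}{2}$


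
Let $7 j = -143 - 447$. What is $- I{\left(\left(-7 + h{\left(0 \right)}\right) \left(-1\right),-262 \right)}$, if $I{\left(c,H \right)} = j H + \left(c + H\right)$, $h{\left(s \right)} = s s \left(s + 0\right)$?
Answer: $- \frac{152795}{7} \approx -21828.0$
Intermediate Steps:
$h{\left(s \right)} = s^{3}$ ($h{\left(s \right)} = s^{2} s = s^{3}$)
$j = - \frac{590}{7}$ ($j = \frac{-143 - 447}{7} = \frac{1}{7} \left(-590\right) = - \frac{590}{7} \approx -84.286$)
$I{\left(c,H \right)} = c - \frac{583 H}{7}$ ($I{\left(c,H \right)} = - \frac{590 H}{7} + \left(c + H\right) = - \frac{590 H}{7} + \left(H + c\right) = c - \frac{583 H}{7}$)
$- I{\left(\left(-7 + h{\left(0 \right)}\right) \left(-1\right),-262 \right)} = - (\left(-7 + 0^{3}\right) \left(-1\right) - - \frac{152746}{7}) = - (\left(-7 + 0\right) \left(-1\right) + \frac{152746}{7}) = - (\left(-7\right) \left(-1\right) + \frac{152746}{7}) = - (7 + \frac{152746}{7}) = \left(-1\right) \frac{152795}{7} = - \frac{152795}{7}$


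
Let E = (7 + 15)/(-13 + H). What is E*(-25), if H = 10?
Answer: 550/3 ≈ 183.33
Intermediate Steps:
E = -22/3 (E = (7 + 15)/(-13 + 10) = 22/(-3) = 22*(-⅓) = -22/3 ≈ -7.3333)
E*(-25) = -22/3*(-25) = 550/3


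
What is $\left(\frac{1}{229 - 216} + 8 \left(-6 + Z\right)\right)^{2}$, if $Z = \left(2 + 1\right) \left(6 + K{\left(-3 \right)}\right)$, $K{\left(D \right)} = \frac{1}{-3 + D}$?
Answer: $\frac{1432809}{169} \approx 8478.2$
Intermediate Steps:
$Z = \frac{35}{2}$ ($Z = \left(2 + 1\right) \left(6 + \frac{1}{-3 - 3}\right) = 3 \left(6 + \frac{1}{-6}\right) = 3 \left(6 - \frac{1}{6}\right) = 3 \cdot \frac{35}{6} = \frac{35}{2} \approx 17.5$)
$\left(\frac{1}{229 - 216} + 8 \left(-6 + Z\right)\right)^{2} = \left(\frac{1}{229 - 216} + 8 \left(-6 + \frac{35}{2}\right)\right)^{2} = \left(\frac{1}{13} + 8 \cdot \frac{23}{2}\right)^{2} = \left(\frac{1}{13} + 92\right)^{2} = \left(\frac{1197}{13}\right)^{2} = \frac{1432809}{169}$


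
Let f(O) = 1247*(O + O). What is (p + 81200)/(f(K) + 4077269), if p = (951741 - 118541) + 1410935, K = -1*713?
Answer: 2325335/2299047 ≈ 1.0114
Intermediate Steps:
K = -713
p = 2244135 (p = 833200 + 1410935 = 2244135)
f(O) = 2494*O (f(O) = 1247*(2*O) = 2494*O)
(p + 81200)/(f(K) + 4077269) = (2244135 + 81200)/(2494*(-713) + 4077269) = 2325335/(-1778222 + 4077269) = 2325335/2299047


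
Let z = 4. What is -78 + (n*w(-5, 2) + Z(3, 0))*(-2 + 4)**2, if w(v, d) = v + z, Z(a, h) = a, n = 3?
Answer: -78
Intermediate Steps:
w(v, d) = 4 + v (w(v, d) = v + 4 = 4 + v)
-78 + (n*w(-5, 2) + Z(3, 0))*(-2 + 4)**2 = -78 + (3*(4 - 5) + 3)*(-2 + 4)**2 = -78 + (3*(-1) + 3)*2**2 = -78 + (-3 + 3)*4 = -78 + 0*4 = -78 + 0 = -78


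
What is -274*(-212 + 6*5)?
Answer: 49868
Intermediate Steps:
-274*(-212 + 6*5) = -274*(-212 + 30) = -274*(-182) = 49868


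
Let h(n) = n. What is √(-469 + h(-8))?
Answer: 3*I*√53 ≈ 21.84*I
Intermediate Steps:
√(-469 + h(-8)) = √(-469 - 8) = √(-477) = 3*I*√53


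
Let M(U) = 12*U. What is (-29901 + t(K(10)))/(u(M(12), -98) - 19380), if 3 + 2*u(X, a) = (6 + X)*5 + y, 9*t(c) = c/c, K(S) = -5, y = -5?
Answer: 269108/171081 ≈ 1.5730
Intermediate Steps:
t(c) = 1/9 (t(c) = (c/c)/9 = (1/9)*1 = 1/9)
u(X, a) = 11 + 5*X/2 (u(X, a) = -3/2 + ((6 + X)*5 - 5)/2 = -3/2 + ((30 + 5*X) - 5)/2 = -3/2 + (25 + 5*X)/2 = -3/2 + (25/2 + 5*X/2) = 11 + 5*X/2)
(-29901 + t(K(10)))/(u(M(12), -98) - 19380) = (-29901 + 1/9)/((11 + 5*(12*12)/2) - 19380) = -269108/(9*((11 + (5/2)*144) - 19380)) = -269108/(9*((11 + 360) - 19380)) = -269108/(9*(371 - 19380)) = -269108/9/(-19009) = -269108/9*(-1/19009) = 269108/171081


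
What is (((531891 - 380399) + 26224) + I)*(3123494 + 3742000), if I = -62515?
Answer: 790911774294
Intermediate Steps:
(((531891 - 380399) + 26224) + I)*(3123494 + 3742000) = (((531891 - 380399) + 26224) - 62515)*(3123494 + 3742000) = ((151492 + 26224) - 62515)*6865494 = (177716 - 62515)*6865494 = 115201*6865494 = 790911774294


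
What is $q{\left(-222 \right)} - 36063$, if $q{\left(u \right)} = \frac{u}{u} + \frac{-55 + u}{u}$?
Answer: $- \frac{8005487}{222} \approx -36061.0$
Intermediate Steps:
$q{\left(u \right)} = 1 + \frac{-55 + u}{u}$
$q{\left(-222 \right)} - 36063 = \left(2 - \frac{55}{-222}\right) - 36063 = \left(2 - - \frac{55}{222}\right) - 36063 = \left(2 + \frac{55}{222}\right) - 36063 = \frac{499}{222} - 36063 = - \frac{8005487}{222}$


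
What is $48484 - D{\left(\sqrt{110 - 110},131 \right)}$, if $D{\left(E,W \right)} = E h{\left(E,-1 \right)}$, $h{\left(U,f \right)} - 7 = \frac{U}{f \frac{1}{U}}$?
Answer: $48484$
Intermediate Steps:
$h{\left(U,f \right)} = 7 + \frac{U^{2}}{f}$ ($h{\left(U,f \right)} = 7 + \frac{U}{f \frac{1}{U}} = 7 + U \frac{U}{f} = 7 + \frac{U^{2}}{f}$)
$D{\left(E,W \right)} = E \left(7 - E^{2}\right)$ ($D{\left(E,W \right)} = E \left(7 + \frac{E^{2}}{-1}\right) = E \left(7 + E^{2} \left(-1\right)\right) = E \left(7 - E^{2}\right)$)
$48484 - D{\left(\sqrt{110 - 110},131 \right)} = 48484 - \sqrt{110 - 110} \left(7 - \left(\sqrt{110 - 110}\right)^{2}\right) = 48484 - \sqrt{0} \left(7 - \left(\sqrt{0}\right)^{2}\right) = 48484 - 0 \left(7 - 0^{2}\right) = 48484 - 0 \left(7 - 0\right) = 48484 - 0 \left(7 + 0\right) = 48484 - 0 \cdot 7 = 48484 - 0 = 48484 + 0 = 48484$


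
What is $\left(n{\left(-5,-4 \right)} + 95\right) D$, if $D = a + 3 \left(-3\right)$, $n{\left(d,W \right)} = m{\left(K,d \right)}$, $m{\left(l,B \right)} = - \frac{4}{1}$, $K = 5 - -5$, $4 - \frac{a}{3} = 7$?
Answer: $-1638$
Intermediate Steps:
$a = -9$ ($a = 12 - 21 = -9$)
$K = 10$ ($K = 5 + 5 = 10$)
$m{\left(l,B \right)} = -4$ ($m{\left(l,B \right)} = \left(-4\right) 1 = -4$)
$n{\left(d,W \right)} = -4$
$D = -18$ ($D = -9 + 3 \left(-3\right) = -9 - 9 = -18$)
$\left(n{\left(-5,-4 \right)} + 95\right) D = \left(-4 + 95\right) \left(-18\right) = 91 \left(-18\right) = -1638$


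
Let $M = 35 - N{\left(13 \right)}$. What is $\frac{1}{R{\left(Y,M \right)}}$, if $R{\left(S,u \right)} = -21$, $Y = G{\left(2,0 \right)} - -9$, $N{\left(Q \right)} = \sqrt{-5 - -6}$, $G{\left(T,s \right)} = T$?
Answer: $- \frac{1}{21} \approx -0.047619$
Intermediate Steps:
$N{\left(Q \right)} = 1$ ($N{\left(Q \right)} = \sqrt{-5 + 6} = \sqrt{1} = 1$)
$M = 34$ ($M = 35 - 1 = 34$)
$Y = 11$ ($Y = 2 - -9 = 2 + 9 = 11$)
$\frac{1}{R{\left(Y,M \right)}} = \frac{1}{-21} = - \frac{1}{21}$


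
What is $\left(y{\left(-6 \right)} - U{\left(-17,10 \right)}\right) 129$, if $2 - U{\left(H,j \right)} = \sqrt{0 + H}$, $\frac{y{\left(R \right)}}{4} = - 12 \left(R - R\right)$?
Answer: $-258 + 129 i \sqrt{17} \approx -258.0 + 531.88 i$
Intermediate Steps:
$y{\left(R \right)} = 0$ ($y{\left(R \right)} = 4 \left(- 12 \left(R - R\right)\right) = 4 \left(\left(-12\right) 0\right) = 4 \cdot 0 = 0$)
$U{\left(H,j \right)} = 2 - \sqrt{H}$ ($U{\left(H,j \right)} = 2 - \sqrt{0 + H} = 2 - \sqrt{H}$)
$\left(y{\left(-6 \right)} - U{\left(-17,10 \right)}\right) 129 = \left(0 - \left(2 - \sqrt{-17}\right)\right) 129 = \left(0 - \left(2 - i \sqrt{17}\right)\right) 129 = \left(-2 + i \sqrt{17}\right) 129 = -258 + 129 i \sqrt{17}$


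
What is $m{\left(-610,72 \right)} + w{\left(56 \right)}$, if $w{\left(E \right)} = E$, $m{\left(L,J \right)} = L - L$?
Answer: $56$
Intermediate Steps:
$m{\left(L,J \right)} = 0$
$m{\left(-610,72 \right)} + w{\left(56 \right)} = 0 + 56 = 56$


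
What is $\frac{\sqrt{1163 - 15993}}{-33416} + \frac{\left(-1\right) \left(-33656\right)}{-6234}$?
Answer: $- \frac{16828}{3117} - \frac{i \sqrt{14830}}{33416} \approx -5.3988 - 0.0036443 i$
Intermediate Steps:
$\frac{\sqrt{1163 - 15993}}{-33416} + \frac{\left(-1\right) \left(-33656\right)}{-6234} = \sqrt{-14830} \left(- \frac{1}{33416}\right) + 33656 \left(- \frac{1}{6234}\right) = i \sqrt{14830} \left(- \frac{1}{33416}\right) - \frac{16828}{3117} = - \frac{i \sqrt{14830}}{33416} - \frac{16828}{3117} = - \frac{16828}{3117} - \frac{i \sqrt{14830}}{33416}$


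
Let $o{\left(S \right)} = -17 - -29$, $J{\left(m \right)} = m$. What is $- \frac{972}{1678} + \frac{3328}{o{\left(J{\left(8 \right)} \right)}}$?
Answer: $\frac{696590}{2517} \approx 276.75$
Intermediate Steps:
$o{\left(S \right)} = 12$ ($o{\left(S \right)} = -17 + 29 = 12$)
$- \frac{972}{1678} + \frac{3328}{o{\left(J{\left(8 \right)} \right)}} = - \frac{972}{1678} + \frac{3328}{12} = \left(-972\right) \frac{1}{1678} + 3328 \cdot \frac{1}{12} = - \frac{486}{839} + \frac{832}{3} = \frac{696590}{2517}$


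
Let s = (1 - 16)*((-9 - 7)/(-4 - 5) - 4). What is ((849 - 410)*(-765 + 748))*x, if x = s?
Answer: -746300/3 ≈ -2.4877e+5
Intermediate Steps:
s = 100/3 (s = -15*(-16/(-9) - 4) = -15*(-16*(-⅑) - 4) = -15*(16/9 - 4) = -15*(-20/9) = 100/3 ≈ 33.333)
x = 100/3 ≈ 33.333
((849 - 410)*(-765 + 748))*x = ((849 - 410)*(-765 + 748))*(100/3) = (439*(-17))*(100/3) = -7463*100/3 = -746300/3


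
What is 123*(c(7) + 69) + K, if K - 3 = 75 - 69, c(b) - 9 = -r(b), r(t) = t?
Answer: 8742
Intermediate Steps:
c(b) = 9 - b
K = 9 (K = 3 + (75 - 69) = 3 + 6 = 9)
123*(c(7) + 69) + K = 123*((9 - 1*7) + 69) + 9 = 123*((9 - 7) + 69) + 9 = 123*(2 + 69) + 9 = 123*71 + 9 = 8733 + 9 = 8742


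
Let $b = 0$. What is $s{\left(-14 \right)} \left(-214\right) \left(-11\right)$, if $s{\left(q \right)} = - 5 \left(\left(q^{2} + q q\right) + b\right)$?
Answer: $-4613840$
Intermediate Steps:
$s{\left(q \right)} = - 10 q^{2}$ ($s{\left(q \right)} = - 5 \left(\left(q^{2} + q q\right) + 0\right) = - 5 \left(\left(q^{2} + q^{2}\right) + 0\right) = - 5 \left(2 q^{2} + 0\right) = - 5 \cdot 2 q^{2} = - 10 q^{2}$)
$s{\left(-14 \right)} \left(-214\right) \left(-11\right) = - 10 \left(-14\right)^{2} \left(-214\right) \left(-11\right) = \left(-10\right) 196 \left(-214\right) \left(-11\right) = \left(-1960\right) \left(-214\right) \left(-11\right) = 419440 \left(-11\right) = -4613840$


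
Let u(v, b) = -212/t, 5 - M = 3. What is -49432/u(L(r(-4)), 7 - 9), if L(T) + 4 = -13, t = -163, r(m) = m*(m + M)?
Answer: -2014354/53 ≈ -38007.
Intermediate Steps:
M = 2 (M = 5 - 1*3 = 5 - 3 = 2)
r(m) = m*(2 + m) (r(m) = m*(m + 2) = m*(2 + m))
L(T) = -17 (L(T) = -4 - 13 = -17)
u(v, b) = 212/163 (u(v, b) = -212/(-163) = -212*(-1/163) = 212/163)
-49432/u(L(r(-4)), 7 - 9) = -49432/212/163 = -49432*163/212 = -2014354/53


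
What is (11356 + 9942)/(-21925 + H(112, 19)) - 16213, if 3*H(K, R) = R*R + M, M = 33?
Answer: -1060086047/65381 ≈ -16214.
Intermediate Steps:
H(K, R) = 11 + R**2/3 (H(K, R) = (R*R + 33)/3 = (R**2 + 33)/3 = (33 + R**2)/3 = 11 + R**2/3)
(11356 + 9942)/(-21925 + H(112, 19)) - 16213 = (11356 + 9942)/(-21925 + (11 + (1/3)*19**2)) - 16213 = 21298/(-21925 + (11 + (1/3)*361)) - 16213 = 21298/(-21925 + (11 + 361/3)) - 16213 = 21298/(-21925 + 394/3) - 16213 = 21298/(-65381/3) - 16213 = 21298*(-3/65381) - 16213 = -63894/65381 - 16213 = -1060086047/65381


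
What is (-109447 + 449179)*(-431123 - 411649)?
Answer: -286316617104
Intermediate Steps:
(-109447 + 449179)*(-431123 - 411649) = 339732*(-842772) = -286316617104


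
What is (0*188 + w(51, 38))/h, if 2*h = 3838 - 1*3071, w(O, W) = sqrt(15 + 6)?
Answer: 2*sqrt(21)/767 ≈ 0.011949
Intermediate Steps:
w(O, W) = sqrt(21)
h = 767/2 (h = (3838 - 1*3071)/2 = (3838 - 3071)/2 = (1/2)*767 = 767/2 ≈ 383.50)
(0*188 + w(51, 38))/h = (0*188 + sqrt(21))/(767/2) = (0 + sqrt(21))*(2/767) = sqrt(21)*(2/767) = 2*sqrt(21)/767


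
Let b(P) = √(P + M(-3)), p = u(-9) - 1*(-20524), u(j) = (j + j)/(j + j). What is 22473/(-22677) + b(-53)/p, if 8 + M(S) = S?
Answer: -7491/7559 + 8*I/20525 ≈ -0.991 + 0.00038977*I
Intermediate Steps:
u(j) = 1 (u(j) = (2*j)/((2*j)) = (2*j)*(1/(2*j)) = 1)
M(S) = -8 + S
p = 20525 (p = 1 - 1*(-20524) = 1 + 20524 = 20525)
b(P) = √(-11 + P) (b(P) = √(P + (-8 - 3)) = √(P - 11) = √(-11 + P))
22473/(-22677) + b(-53)/p = 22473/(-22677) + √(-11 - 53)/20525 = 22473*(-1/22677) + √(-64)*(1/20525) = -7491/7559 + (8*I)*(1/20525) = -7491/7559 + 8*I/20525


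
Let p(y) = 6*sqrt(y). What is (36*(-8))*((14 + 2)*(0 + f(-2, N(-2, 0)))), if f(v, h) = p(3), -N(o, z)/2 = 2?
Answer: -27648*sqrt(3) ≈ -47888.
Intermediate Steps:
N(o, z) = -4 (N(o, z) = -2*2 = -4)
f(v, h) = 6*sqrt(3)
(36*(-8))*((14 + 2)*(0 + f(-2, N(-2, 0)))) = (36*(-8))*((14 + 2)*(0 + 6*sqrt(3))) = -4608*6*sqrt(3) = -27648*sqrt(3)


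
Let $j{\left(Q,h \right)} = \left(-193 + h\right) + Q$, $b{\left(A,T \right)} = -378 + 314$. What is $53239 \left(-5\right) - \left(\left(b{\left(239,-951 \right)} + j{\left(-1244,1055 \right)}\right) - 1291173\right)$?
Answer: $1025424$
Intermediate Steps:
$b{\left(A,T \right)} = -64$
$j{\left(Q,h \right)} = -193 + Q + h$
$53239 \left(-5\right) - \left(\left(b{\left(239,-951 \right)} + j{\left(-1244,1055 \right)}\right) - 1291173\right) = 53239 \left(-5\right) - \left(\left(-64 - 382\right) - 1291173\right) = -266195 - \left(\left(-64 - 382\right) - 1291173\right) = -266195 - \left(-446 - 1291173\right) = -266195 - -1291619 = -266195 + 1291619 = 1025424$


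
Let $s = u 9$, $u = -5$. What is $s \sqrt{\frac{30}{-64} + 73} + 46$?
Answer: $46 - \frac{45 \sqrt{4642}}{8} \approx -337.24$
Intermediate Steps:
$s = -45$ ($s = \left(-5\right) 9 = -45$)
$s \sqrt{\frac{30}{-64} + 73} + 46 = - 45 \sqrt{\frac{30}{-64} + 73} + 46 = - 45 \sqrt{30 \left(- \frac{1}{64}\right) + 73} + 46 = - 45 \sqrt{- \frac{15}{32} + 73} + 46 = - 45 \sqrt{\frac{2321}{32}} + 46 = - 45 \frac{\sqrt{4642}}{8} + 46 = - \frac{45 \sqrt{4642}}{8} + 46 = 46 - \frac{45 \sqrt{4642}}{8}$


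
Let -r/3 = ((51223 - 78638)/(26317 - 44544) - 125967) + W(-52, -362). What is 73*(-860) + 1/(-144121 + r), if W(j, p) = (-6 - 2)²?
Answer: -267287496763953/4257526231 ≈ -62780.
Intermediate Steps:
W(j, p) = 64 (W(j, p) = (-8)² = 64)
r = 6884419698/18227 (r = -3*(((51223 - 78638)/(26317 - 44544) - 125967) + 64) = -3*((-27415/(-18227) - 125967) + 64) = -3*((-27415*(-1/18227) - 125967) + 64) = -3*((27415/18227 - 125967) + 64) = -3*(-2295973094/18227 + 64) = -3*(-2294806566/18227) = 6884419698/18227 ≈ 3.7770e+5)
73*(-860) + 1/(-144121 + r) = 73*(-860) + 1/(-144121 + 6884419698/18227) = -62780 + 1/(4257526231/18227) = -62780 + 18227/4257526231 = -267287496763953/4257526231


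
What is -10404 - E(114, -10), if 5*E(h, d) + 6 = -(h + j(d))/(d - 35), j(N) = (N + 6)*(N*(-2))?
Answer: -2340664/225 ≈ -10403.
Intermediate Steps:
j(N) = -2*N*(6 + N) (j(N) = (6 + N)*(-2*N) = -2*N*(6 + N))
E(h, d) = -6/5 - (h - 2*d*(6 + d))/(5*(-35 + d)) (E(h, d) = -6/5 + (-(h - 2*d*(6 + d))/(d - 35))/5 = -6/5 + (-(h - 2*d*(6 + d))/(-35 + d))/5 = -6/5 - (h - 2*d*(6 + d))/(5*(-35 + d)))
-10404 - E(114, -10) = -10404 - (210 - 1*114 + 2*(-10)**2 + 6*(-10))/(5*(-35 - 10)) = -10404 - (210 - 114 + 2*100 - 60)/(5*(-45)) = -10404 - (-1)*(210 - 114 + 200 - 60)/(5*45) = -10404 - (-1)*236/(5*45) = -10404 - 1*(-236/225) = -10404 + 236/225 = -2340664/225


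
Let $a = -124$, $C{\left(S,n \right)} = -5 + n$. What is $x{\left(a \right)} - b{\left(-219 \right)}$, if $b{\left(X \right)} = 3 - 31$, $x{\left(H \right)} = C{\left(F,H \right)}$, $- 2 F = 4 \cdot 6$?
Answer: $-101$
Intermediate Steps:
$F = -12$ ($F = - \frac{4 \cdot 6}{2} = \left(- \frac{1}{2}\right) 24 = -12$)
$x{\left(H \right)} = -5 + H$
$b{\left(X \right)} = -28$
$x{\left(a \right)} - b{\left(-219 \right)} = \left(-5 - 124\right) - -28 = -129 + 28 = -101$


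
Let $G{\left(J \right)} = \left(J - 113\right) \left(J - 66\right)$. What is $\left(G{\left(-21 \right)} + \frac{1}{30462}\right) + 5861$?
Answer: $\frac{533663779}{30462} \approx 17519.0$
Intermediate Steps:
$G{\left(J \right)} = \left(-113 + J\right) \left(-66 + J\right)$
$\left(G{\left(-21 \right)} + \frac{1}{30462}\right) + 5861 = \left(\left(7458 + \left(-21\right)^{2} - -3759\right) + \frac{1}{30462}\right) + 5861 = \left(\left(7458 + 441 + 3759\right) + \frac{1}{30462}\right) + 5861 = \left(11658 + \frac{1}{30462}\right) + 5861 = \frac{355125997}{30462} + 5861 = \frac{533663779}{30462}$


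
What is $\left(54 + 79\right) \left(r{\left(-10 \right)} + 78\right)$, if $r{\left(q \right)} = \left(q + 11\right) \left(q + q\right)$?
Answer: $7714$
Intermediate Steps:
$r{\left(q \right)} = 2 q \left(11 + q\right)$ ($r{\left(q \right)} = \left(11 + q\right) 2 q = 2 q \left(11 + q\right)$)
$\left(54 + 79\right) \left(r{\left(-10 \right)} + 78\right) = \left(54 + 79\right) \left(2 \left(-10\right) \left(11 - 10\right) + 78\right) = 133 \left(2 \left(-10\right) 1 + 78\right) = 133 \left(-20 + 78\right) = 133 \cdot 58 = 7714$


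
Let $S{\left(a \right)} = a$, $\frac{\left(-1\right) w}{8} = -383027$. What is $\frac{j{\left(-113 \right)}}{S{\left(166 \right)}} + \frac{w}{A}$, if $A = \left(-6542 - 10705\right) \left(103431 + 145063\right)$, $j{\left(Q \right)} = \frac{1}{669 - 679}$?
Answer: $- \frac{4686187289}{3557194094940} \approx -0.0013174$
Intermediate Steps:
$w = 3064216$ ($w = \left(-8\right) \left(-383027\right) = 3064216$)
$j{\left(Q \right)} = - \frac{1}{10}$ ($j{\left(Q \right)} = \frac{1}{-10} = - \frac{1}{10}$)
$A = -4285776018$ ($A = \left(-17247\right) 248494 = -4285776018$)
$\frac{j{\left(-113 \right)}}{S{\left(166 \right)}} + \frac{w}{A} = - \frac{1}{10 \cdot 166} + \frac{3064216}{-4285776018} = \left(- \frac{1}{10}\right) \frac{1}{166} + 3064216 \left(- \frac{1}{4285776018}\right) = - \frac{1}{1660} - \frac{1532108}{2142888009} = - \frac{4686187289}{3557194094940}$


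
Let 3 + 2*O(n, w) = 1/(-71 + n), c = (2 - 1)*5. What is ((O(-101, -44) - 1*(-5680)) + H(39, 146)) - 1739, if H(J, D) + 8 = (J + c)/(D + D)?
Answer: 98731539/25112 ≈ 3931.6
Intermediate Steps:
c = 5 (c = 1*5 = 5)
O(n, w) = -3/2 + 1/(2*(-71 + n))
H(J, D) = -8 + (5 + J)/(2*D) (H(J, D) = -8 + (J + 5)/(D + D) = -8 + (5 + J)/((2*D)) = -8 + (5 + J)*(1/(2*D)) = -8 + (5 + J)/(2*D))
((O(-101, -44) - 1*(-5680)) + H(39, 146)) - 1739 = (((214 - 3*(-101))/(2*(-71 - 101)) - 1*(-5680)) + (½)*(5 + 39 - 16*146)/146) - 1739 = (((½)*(214 + 303)/(-172) + 5680) + (½)*(1/146)*(5 + 39 - 2336)) - 1739 = (((½)*(-1/172)*517 + 5680) + (½)*(1/146)*(-2292)) - 1739 = ((-517/344 + 5680) - 573/73) - 1739 = (1953403/344 - 573/73) - 1739 = 142401307/25112 - 1739 = 98731539/25112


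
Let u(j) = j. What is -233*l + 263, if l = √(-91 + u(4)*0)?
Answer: 263 - 233*I*√91 ≈ 263.0 - 2222.7*I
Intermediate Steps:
l = I*√91 (l = √(-91 + 4*0) = √(-91 + 0) = √(-91) = I*√91 ≈ 9.5394*I)
-233*l + 263 = -233*I*√91 + 263 = 263 - 233*I*√91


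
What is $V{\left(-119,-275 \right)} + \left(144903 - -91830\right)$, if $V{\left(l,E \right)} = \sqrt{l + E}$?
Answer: $236733 + i \sqrt{394} \approx 2.3673 \cdot 10^{5} + 19.849 i$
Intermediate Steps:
$V{\left(l,E \right)} = \sqrt{E + l}$
$V{\left(-119,-275 \right)} + \left(144903 - -91830\right) = \sqrt{-275 - 119} + \left(144903 - -91830\right) = \sqrt{-394} + \left(144903 + 91830\right) = i \sqrt{394} + 236733 = 236733 + i \sqrt{394}$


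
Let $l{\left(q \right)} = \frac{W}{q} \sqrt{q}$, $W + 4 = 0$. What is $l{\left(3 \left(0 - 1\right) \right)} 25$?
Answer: $\frac{100 i \sqrt{3}}{3} \approx 57.735 i$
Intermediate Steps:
$W = -4$ ($W = -4 + 0 = -4$)
$l{\left(q \right)} = - \frac{4}{\sqrt{q}}$ ($l{\left(q \right)} = - \frac{4}{q} \sqrt{q} = - \frac{4}{\sqrt{q}}$)
$l{\left(3 \left(0 - 1\right) \right)} 25 = - \frac{4}{\sqrt{3} \sqrt{0 - 1}} \cdot 25 = - \frac{4}{i \sqrt{3}} \cdot 25 = - 4 \left(- \frac{i \sqrt{3}}{3}\right) 25 = \frac{4 i \sqrt{3}}{3} \cdot 25 = \frac{100 i \sqrt{3}}{3}$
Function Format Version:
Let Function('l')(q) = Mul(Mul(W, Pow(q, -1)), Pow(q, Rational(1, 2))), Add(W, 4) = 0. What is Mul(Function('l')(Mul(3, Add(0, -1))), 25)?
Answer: Mul(Rational(100, 3), I, Pow(3, Rational(1, 2))) ≈ Mul(57.735, I)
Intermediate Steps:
W = -4 (W = Add(-4, 0) = -4)
Function('l')(q) = Mul(-4, Pow(q, Rational(-1, 2))) (Function('l')(q) = Mul(Mul(-4, Pow(q, -1)), Pow(q, Rational(1, 2))) = Mul(-4, Pow(q, Rational(-1, 2))))
Mul(Function('l')(Mul(3, Add(0, -1))), 25) = Mul(Mul(-4, Pow(Mul(3, Add(0, -1)), Rational(-1, 2))), 25) = Mul(Mul(-4, Pow(Mul(3, -1), Rational(-1, 2))), 25) = Mul(Mul(-4, Pow(-3, Rational(-1, 2))), 25) = Mul(Mul(-4, Mul(Rational(-1, 3), I, Pow(3, Rational(1, 2)))), 25) = Mul(Mul(Rational(4, 3), I, Pow(3, Rational(1, 2))), 25) = Mul(Rational(100, 3), I, Pow(3, Rational(1, 2)))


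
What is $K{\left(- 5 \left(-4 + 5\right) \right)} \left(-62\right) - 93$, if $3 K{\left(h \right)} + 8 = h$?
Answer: $\frac{527}{3} \approx 175.67$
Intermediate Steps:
$K{\left(h \right)} = - \frac{8}{3} + \frac{h}{3}$
$K{\left(- 5 \left(-4 + 5\right) \right)} \left(-62\right) - 93 = \left(- \frac{8}{3} + \frac{\left(-5\right) \left(-4 + 5\right)}{3}\right) \left(-62\right) - 93 = \left(- \frac{8}{3} + \frac{\left(-5\right) 1}{3}\right) \left(-62\right) - 93 = \left(- \frac{8}{3} + \frac{1}{3} \left(-5\right)\right) \left(-62\right) - 93 = \left(- \frac{8}{3} - \frac{5}{3}\right) \left(-62\right) - 93 = \left(- \frac{13}{3}\right) \left(-62\right) - 93 = \frac{806}{3} - 93 = \frac{527}{3}$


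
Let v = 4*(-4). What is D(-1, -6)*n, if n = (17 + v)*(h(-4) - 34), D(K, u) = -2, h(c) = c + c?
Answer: 84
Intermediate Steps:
h(c) = 2*c
v = -16
n = -42 (n = (17 - 16)*(2*(-4) - 34) = 1*(-8 - 34) = 1*(-42) = -42)
D(-1, -6)*n = -2*(-42) = 84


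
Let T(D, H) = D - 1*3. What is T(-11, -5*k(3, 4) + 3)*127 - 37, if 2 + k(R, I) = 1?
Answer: -1815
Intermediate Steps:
k(R, I) = -1 (k(R, I) = -2 + 1 = -1)
T(D, H) = -3 + D (T(D, H) = D - 3 = -3 + D)
T(-11, -5*k(3, 4) + 3)*127 - 37 = (-3 - 11)*127 - 37 = -14*127 - 37 = -1778 - 37 = -1815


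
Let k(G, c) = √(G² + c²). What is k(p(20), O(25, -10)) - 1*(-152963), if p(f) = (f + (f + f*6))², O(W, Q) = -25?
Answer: 152963 + 25*√1048577 ≈ 1.7856e+5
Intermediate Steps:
p(f) = 64*f² (p(f) = (f + (f + 6*f))² = (f + 7*f)² = (8*f)² = 64*f²)
k(p(20), O(25, -10)) - 1*(-152963) = √((64*20²)² + (-25)²) - 1*(-152963) = √((64*400)² + 625) + 152963 = √(25600² + 625) + 152963 = √(655360000 + 625) + 152963 = √655360625 + 152963 = 25*√1048577 + 152963 = 152963 + 25*√1048577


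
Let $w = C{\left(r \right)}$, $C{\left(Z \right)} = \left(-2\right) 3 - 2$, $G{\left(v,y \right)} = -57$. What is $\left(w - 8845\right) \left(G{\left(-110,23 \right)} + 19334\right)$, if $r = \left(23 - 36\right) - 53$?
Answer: $-170659281$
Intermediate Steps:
$r = -66$ ($r = -13 - 53 = -66$)
$C{\left(Z \right)} = -8$ ($C{\left(Z \right)} = -6 - 2 = -8$)
$w = -8$
$\left(w - 8845\right) \left(G{\left(-110,23 \right)} + 19334\right) = \left(-8 - 8845\right) \left(-57 + 19334\right) = \left(-8853\right) 19277 = -170659281$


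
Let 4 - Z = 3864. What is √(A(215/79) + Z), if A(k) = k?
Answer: 5*I*√962931/79 ≈ 62.107*I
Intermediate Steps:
Z = -3860 (Z = 4 - 1*3864 = 4 - 3864 = -3860)
√(A(215/79) + Z) = √(215/79 - 3860) = √(-304725/79) = 5*I*√962931/79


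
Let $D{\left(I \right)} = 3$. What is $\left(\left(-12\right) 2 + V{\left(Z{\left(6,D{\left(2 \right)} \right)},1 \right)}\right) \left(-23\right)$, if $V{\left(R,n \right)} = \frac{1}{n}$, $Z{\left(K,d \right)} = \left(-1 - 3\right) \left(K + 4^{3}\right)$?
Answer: $529$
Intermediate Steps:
$Z{\left(K,d \right)} = -256 - 4 K$ ($Z{\left(K,d \right)} = - 4 \left(K + 64\right) = - 4 \left(64 + K\right) = -256 - 4 K$)
$\left(\left(-12\right) 2 + V{\left(Z{\left(6,D{\left(2 \right)} \right)},1 \right)}\right) \left(-23\right) = \left(\left(-12\right) 2 + 1^{-1}\right) \left(-23\right) = \left(-24 + 1\right) \left(-23\right) = \left(-23\right) \left(-23\right) = 529$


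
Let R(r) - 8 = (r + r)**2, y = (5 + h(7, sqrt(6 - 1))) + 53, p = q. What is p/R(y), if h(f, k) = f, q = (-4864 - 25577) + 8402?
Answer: -22039/16908 ≈ -1.3035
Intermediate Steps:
q = -22039 (q = -30441 + 8402 = -22039)
p = -22039
y = 65 (y = (5 + 7) + 53 = 12 + 53 = 65)
R(r) = 8 + 4*r**2 (R(r) = 8 + (r + r)**2 = 8 + (2*r)**2 = 8 + 4*r**2)
p/R(y) = -22039/(8 + 4*65**2) = -22039/(8 + 4*4225) = -22039/(8 + 16900) = -22039/16908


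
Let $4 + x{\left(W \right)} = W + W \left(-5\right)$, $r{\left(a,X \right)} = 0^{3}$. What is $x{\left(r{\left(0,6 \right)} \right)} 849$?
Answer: $-3396$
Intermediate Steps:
$r{\left(a,X \right)} = 0$
$x{\left(W \right)} = -4 - 4 W$ ($x{\left(W \right)} = -4 + \left(W + W \left(-5\right)\right) = -4 + \left(W - 5 W\right) = -4 - 4 W$)
$x{\left(r{\left(0,6 \right)} \right)} 849 = \left(-4 - 0\right) 849 = \left(-4 + 0\right) 849 = \left(-4\right) 849 = -3396$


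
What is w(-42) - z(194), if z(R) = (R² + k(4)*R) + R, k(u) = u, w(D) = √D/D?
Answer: -38606 - I*√42/42 ≈ -38606.0 - 0.1543*I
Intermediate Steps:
w(D) = D^(-½)
z(R) = R² + 5*R (z(R) = (R² + 4*R) + R = R² + 5*R)
w(-42) - z(194) = (-42)^(-½) - 194*(5 + 194) = -I*√42/42 - 194*199 = -I*√42/42 - 1*38606 = -I*√42/42 - 38606 = -38606 - I*√42/42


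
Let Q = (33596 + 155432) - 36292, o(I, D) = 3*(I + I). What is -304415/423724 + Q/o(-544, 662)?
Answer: -342247497/7203308 ≈ -47.513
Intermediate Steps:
o(I, D) = 6*I (o(I, D) = 3*(2*I) = 6*I)
Q = 152736 (Q = 189028 - 36292 = 152736)
-304415/423724 + Q/o(-544, 662) = -304415/423724 + 152736/((6*(-544))) = -304415*1/423724 + 152736/(-3264) = -304415/423724 + 152736*(-1/3264) = -304415/423724 - 1591/34 = -342247497/7203308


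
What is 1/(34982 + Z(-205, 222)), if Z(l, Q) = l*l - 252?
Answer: 1/76755 ≈ 1.3028e-5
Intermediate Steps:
Z(l, Q) = -252 + l**2 (Z(l, Q) = l**2 - 252 = -252 + l**2)
1/(34982 + Z(-205, 222)) = 1/(34982 + (-252 + (-205)**2)) = 1/(34982 + (-252 + 42025)) = 1/(34982 + 41773) = 1/76755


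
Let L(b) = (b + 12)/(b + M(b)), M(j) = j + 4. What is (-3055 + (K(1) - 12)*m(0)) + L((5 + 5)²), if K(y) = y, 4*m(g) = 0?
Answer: -155777/51 ≈ -3054.4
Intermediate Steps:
m(g) = 0 (m(g) = (¼)*0 = 0)
M(j) = 4 + j
L(b) = (12 + b)/(4 + 2*b) (L(b) = (b + 12)/(b + (4 + b)) = (12 + b)/(4 + 2*b))
(-3055 + (K(1) - 12)*m(0)) + L((5 + 5)²) = (-3055 + (1 - 12)*0) + (12 + (5 + 5)²)/(2*(2 + (5 + 5)²)) = (-3055 - 11*0) + (12 + 10²)/(2*(2 + 10²)) = (-3055 + 0) + (12 + 100)/(2*(2 + 100)) = -3055 + (½)*112/102 = -3055 + (½)*(1/102)*112 = -3055 + 28/51 = -155777/51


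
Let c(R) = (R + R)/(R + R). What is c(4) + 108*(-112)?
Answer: -12095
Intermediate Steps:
c(R) = 1 (c(R) = (2*R)/((2*R)) = (2*R)*(1/(2*R)) = 1)
c(4) + 108*(-112) = 1 + 108*(-112) = 1 - 12096 = -12095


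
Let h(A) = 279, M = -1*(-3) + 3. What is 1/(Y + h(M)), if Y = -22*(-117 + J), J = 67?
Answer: 1/1379 ≈ 0.00072516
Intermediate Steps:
M = 6 (M = 3 + 3 = 6)
Y = 1100 (Y = -22*(-117 + 67) = -22*(-50) = 1100)
1/(Y + h(M)) = 1/(1100 + 279) = 1/1379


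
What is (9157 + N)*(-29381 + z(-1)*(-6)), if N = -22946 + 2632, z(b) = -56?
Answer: 324055065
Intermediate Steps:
N = -20314
(9157 + N)*(-29381 + z(-1)*(-6)) = (9157 - 20314)*(-29381 - 56*(-6)) = -11157*(-29381 + 336) = -11157*(-29045) = 324055065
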